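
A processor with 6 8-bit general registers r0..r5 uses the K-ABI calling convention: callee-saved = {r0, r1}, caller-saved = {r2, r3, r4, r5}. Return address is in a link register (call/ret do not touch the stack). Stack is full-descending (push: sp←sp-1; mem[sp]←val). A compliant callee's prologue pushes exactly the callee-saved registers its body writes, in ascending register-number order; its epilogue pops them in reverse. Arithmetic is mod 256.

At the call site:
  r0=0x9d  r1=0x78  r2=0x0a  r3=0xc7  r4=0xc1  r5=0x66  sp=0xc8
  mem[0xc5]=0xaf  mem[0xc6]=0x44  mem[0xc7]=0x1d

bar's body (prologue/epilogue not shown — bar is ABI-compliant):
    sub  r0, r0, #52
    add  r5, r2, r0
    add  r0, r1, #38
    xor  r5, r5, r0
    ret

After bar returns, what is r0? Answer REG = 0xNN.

REG = 0x9d

prologue: push r0 → mem[0xc7]=0x9d, sp=0xc7
body[0] sub  r0, r0, #52 → r0=0x69
body[1] add  r5, r2, r0 → r5=0x73
body[2] add  r0, r1, #38 → r0=0x9e
body[3] xor  r5, r5, r0 → r5=0xed
epilogue: pop r0=0x9d, sp=0xc8
r0 is callee-saved → restored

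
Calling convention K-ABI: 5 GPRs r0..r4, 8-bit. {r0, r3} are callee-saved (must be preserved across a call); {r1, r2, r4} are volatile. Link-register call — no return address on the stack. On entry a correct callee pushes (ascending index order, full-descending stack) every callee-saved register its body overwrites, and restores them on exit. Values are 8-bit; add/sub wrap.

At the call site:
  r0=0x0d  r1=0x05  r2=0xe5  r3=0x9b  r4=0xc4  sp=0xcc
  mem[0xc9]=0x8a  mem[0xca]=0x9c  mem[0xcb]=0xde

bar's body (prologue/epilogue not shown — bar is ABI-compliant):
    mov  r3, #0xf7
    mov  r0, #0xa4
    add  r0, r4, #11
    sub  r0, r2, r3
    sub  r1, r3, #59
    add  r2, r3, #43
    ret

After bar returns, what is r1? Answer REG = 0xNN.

REG = 0xbc

prologue: push r0 -> mem[0xcb]=0x0d, sp=0xcb
prologue: push r3 -> mem[0xca]=0x9b, sp=0xca
body[0] mov  r3, #0xf7 -> r3=0xf7
body[1] mov  r0, #0xa4 -> r0=0xa4
body[2] add  r0, r4, #11 -> r0=0xcf
body[3] sub  r0, r2, r3 -> r0=0xee
body[4] sub  r1, r3, #59 -> r1=0xbc
body[5] add  r2, r3, #43 -> r2=0x22
epilogue: pop r3=0x9b, sp=0xcb
epilogue: pop r0=0x0d, sp=0xcc
r1 is caller-saved -> body value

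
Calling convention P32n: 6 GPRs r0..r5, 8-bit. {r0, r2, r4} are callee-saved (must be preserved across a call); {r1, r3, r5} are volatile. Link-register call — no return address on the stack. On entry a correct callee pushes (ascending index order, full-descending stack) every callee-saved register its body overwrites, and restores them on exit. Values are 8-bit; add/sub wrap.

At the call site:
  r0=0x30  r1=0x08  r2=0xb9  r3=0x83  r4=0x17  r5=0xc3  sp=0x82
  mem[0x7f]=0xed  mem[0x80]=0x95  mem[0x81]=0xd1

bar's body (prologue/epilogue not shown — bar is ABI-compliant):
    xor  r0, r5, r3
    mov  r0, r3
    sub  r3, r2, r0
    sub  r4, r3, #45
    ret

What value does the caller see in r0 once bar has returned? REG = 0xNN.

prologue: push r0 → mem[0x81]=0x30, sp=0x81
prologue: push r4 → mem[0x80]=0x17, sp=0x80
body[0] xor  r0, r5, r3 → r0=0x40
body[1] mov  r0, r3 → r0=0x83
body[2] sub  r3, r2, r0 → r3=0x36
body[3] sub  r4, r3, #45 → r4=0x09
epilogue: pop r4=0x17, sp=0x81
epilogue: pop r0=0x30, sp=0x82
r0 is callee-saved → restored

REG = 0x30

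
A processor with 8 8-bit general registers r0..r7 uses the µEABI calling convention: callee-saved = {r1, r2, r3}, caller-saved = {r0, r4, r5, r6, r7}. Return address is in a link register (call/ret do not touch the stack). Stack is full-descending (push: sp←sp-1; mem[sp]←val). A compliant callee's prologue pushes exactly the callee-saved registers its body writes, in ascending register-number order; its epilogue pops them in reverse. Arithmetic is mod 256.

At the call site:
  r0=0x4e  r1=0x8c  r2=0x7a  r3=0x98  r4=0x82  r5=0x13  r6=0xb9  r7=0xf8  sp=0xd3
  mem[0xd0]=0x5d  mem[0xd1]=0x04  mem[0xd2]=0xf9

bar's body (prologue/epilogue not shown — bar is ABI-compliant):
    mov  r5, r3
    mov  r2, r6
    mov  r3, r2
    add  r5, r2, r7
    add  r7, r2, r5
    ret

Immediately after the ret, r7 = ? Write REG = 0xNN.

prologue: push r2 → mem[0xd2]=0x7a, sp=0xd2
prologue: push r3 → mem[0xd1]=0x98, sp=0xd1
body[0] mov  r5, r3 → r5=0x98
body[1] mov  r2, r6 → r2=0xb9
body[2] mov  r3, r2 → r3=0xb9
body[3] add  r5, r2, r7 → r5=0xb1
body[4] add  r7, r2, r5 → r7=0x6a
epilogue: pop r3=0x98, sp=0xd2
epilogue: pop r2=0x7a, sp=0xd3
r7 is caller-saved → body value

REG = 0x6a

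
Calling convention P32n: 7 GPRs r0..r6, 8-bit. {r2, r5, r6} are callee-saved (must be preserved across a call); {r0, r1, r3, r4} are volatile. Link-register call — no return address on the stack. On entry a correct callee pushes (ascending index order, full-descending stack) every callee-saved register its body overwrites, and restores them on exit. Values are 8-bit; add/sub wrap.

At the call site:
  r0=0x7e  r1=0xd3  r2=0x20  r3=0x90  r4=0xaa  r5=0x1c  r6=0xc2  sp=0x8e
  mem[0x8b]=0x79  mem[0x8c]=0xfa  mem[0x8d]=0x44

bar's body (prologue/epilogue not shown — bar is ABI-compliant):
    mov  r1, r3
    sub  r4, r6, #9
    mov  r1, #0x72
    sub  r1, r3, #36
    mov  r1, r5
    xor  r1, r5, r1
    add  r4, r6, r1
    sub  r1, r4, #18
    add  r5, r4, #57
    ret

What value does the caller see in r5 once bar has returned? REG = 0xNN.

REG = 0x1c

prologue: push r5 → mem[0x8d]=0x1c, sp=0x8d
body[0] mov  r1, r3 → r1=0x90
body[1] sub  r4, r6, #9 → r4=0xb9
body[2] mov  r1, #0x72 → r1=0x72
body[3] sub  r1, r3, #36 → r1=0x6c
body[4] mov  r1, r5 → r1=0x1c
body[5] xor  r1, r5, r1 → r1=0x00
body[6] add  r4, r6, r1 → r4=0xc2
body[7] sub  r1, r4, #18 → r1=0xb0
body[8] add  r5, r4, #57 → r5=0xfb
epilogue: pop r5=0x1c, sp=0x8e
r5 is callee-saved → restored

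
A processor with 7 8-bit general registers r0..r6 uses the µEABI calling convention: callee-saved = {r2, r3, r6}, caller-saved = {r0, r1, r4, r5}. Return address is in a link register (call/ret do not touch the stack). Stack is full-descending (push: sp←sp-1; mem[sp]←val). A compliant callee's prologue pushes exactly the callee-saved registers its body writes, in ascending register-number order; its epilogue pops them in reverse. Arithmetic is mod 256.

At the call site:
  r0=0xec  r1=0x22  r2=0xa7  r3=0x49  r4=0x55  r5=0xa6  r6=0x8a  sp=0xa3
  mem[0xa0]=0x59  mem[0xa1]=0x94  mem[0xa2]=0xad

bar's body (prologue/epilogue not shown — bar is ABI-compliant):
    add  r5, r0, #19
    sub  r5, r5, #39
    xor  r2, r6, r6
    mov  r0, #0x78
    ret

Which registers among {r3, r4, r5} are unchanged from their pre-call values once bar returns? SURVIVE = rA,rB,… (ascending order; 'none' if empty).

prologue: push r2 → mem[0xa2]=0xa7, sp=0xa2
body[0] add  r5, r0, #19 → r5=0xff
body[1] sub  r5, r5, #39 → r5=0xd8
body[2] xor  r2, r6, r6 → r2=0x00
body[3] mov  r0, #0x78 → r0=0x78
epilogue: pop r2=0xa7, sp=0xa3
r3: callee-saved, written=False
r4: caller-saved, written=False
r5: caller-saved, written=True

SURVIVE = r3,r4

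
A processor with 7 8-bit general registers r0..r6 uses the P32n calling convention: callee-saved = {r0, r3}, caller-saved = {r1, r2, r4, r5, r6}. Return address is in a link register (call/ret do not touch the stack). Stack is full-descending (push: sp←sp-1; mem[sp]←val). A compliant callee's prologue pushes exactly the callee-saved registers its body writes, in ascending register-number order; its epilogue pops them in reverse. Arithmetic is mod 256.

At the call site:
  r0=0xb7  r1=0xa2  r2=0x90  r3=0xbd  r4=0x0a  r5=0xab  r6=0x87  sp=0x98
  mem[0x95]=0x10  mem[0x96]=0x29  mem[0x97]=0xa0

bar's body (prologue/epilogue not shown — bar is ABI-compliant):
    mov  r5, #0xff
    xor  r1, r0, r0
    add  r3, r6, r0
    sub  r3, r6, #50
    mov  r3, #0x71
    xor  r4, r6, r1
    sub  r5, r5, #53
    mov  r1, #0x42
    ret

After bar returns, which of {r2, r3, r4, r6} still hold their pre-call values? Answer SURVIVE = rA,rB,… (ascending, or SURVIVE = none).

prologue: push r3 -> mem[0x97]=0xbd, sp=0x97
body[0] mov  r5, #0xff -> r5=0xff
body[1] xor  r1, r0, r0 -> r1=0x00
body[2] add  r3, r6, r0 -> r3=0x3e
body[3] sub  r3, r6, #50 -> r3=0x55
body[4] mov  r3, #0x71 -> r3=0x71
body[5] xor  r4, r6, r1 -> r4=0x87
body[6] sub  r5, r5, #53 -> r5=0xca
body[7] mov  r1, #0x42 -> r1=0x42
epilogue: pop r3=0xbd, sp=0x98
r2: caller-saved, written=False
r3: callee-saved, written=True
r4: caller-saved, written=True
r6: caller-saved, written=False

SURVIVE = r2,r3,r6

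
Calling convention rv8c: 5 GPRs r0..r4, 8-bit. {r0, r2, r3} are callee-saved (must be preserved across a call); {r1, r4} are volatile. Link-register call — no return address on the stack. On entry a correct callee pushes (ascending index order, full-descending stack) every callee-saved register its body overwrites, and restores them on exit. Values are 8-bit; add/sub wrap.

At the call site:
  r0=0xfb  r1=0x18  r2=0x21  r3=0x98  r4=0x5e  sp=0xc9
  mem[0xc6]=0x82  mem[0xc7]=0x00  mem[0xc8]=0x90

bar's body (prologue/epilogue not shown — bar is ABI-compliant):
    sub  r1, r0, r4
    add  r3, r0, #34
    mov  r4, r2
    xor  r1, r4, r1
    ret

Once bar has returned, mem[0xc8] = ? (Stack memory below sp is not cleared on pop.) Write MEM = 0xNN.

prologue: push r3 → mem[0xc8]=0x98, sp=0xc8
body[0] sub  r1, r0, r4 → r1=0x9d
body[1] add  r3, r0, #34 → r3=0x1d
body[2] mov  r4, r2 → r4=0x21
body[3] xor  r1, r4, r1 → r1=0xbc
epilogue: pop r3=0x98, sp=0xc9
prologue pushed ['r3'] at ['0xc8']

MEM = 0x98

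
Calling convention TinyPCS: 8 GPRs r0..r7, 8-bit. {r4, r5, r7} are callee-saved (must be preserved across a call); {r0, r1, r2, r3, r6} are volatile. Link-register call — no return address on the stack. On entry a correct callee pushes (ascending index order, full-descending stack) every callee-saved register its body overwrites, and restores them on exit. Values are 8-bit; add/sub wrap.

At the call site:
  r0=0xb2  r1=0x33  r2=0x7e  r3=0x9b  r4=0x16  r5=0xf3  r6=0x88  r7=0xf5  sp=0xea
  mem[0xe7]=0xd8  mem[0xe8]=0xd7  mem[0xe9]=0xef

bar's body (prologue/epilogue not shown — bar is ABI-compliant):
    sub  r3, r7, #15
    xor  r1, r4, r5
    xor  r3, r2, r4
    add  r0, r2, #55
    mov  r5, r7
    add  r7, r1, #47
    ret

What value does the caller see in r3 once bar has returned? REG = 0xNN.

prologue: push r5 → mem[0xe9]=0xf3, sp=0xe9
prologue: push r7 → mem[0xe8]=0xf5, sp=0xe8
body[0] sub  r3, r7, #15 → r3=0xe6
body[1] xor  r1, r4, r5 → r1=0xe5
body[2] xor  r3, r2, r4 → r3=0x68
body[3] add  r0, r2, #55 → r0=0xb5
body[4] mov  r5, r7 → r5=0xf5
body[5] add  r7, r1, #47 → r7=0x14
epilogue: pop r7=0xf5, sp=0xe9
epilogue: pop r5=0xf3, sp=0xea
r3 is caller-saved → body value

REG = 0x68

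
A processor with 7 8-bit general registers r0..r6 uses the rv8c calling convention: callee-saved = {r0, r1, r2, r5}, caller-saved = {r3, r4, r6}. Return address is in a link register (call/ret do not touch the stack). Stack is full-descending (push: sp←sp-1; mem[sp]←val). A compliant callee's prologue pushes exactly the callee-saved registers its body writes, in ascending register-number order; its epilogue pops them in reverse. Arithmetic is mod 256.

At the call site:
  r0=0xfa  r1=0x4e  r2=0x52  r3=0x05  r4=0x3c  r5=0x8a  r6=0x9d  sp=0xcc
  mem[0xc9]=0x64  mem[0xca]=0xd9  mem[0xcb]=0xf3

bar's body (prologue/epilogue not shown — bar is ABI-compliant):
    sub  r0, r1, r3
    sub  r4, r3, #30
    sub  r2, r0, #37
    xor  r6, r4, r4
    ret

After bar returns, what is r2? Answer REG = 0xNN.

REG = 0x52

prologue: push r0 → mem[0xcb]=0xfa, sp=0xcb
prologue: push r2 → mem[0xca]=0x52, sp=0xca
body[0] sub  r0, r1, r3 → r0=0x49
body[1] sub  r4, r3, #30 → r4=0xe7
body[2] sub  r2, r0, #37 → r2=0x24
body[3] xor  r6, r4, r4 → r6=0x00
epilogue: pop r2=0x52, sp=0xcb
epilogue: pop r0=0xfa, sp=0xcc
r2 is callee-saved → restored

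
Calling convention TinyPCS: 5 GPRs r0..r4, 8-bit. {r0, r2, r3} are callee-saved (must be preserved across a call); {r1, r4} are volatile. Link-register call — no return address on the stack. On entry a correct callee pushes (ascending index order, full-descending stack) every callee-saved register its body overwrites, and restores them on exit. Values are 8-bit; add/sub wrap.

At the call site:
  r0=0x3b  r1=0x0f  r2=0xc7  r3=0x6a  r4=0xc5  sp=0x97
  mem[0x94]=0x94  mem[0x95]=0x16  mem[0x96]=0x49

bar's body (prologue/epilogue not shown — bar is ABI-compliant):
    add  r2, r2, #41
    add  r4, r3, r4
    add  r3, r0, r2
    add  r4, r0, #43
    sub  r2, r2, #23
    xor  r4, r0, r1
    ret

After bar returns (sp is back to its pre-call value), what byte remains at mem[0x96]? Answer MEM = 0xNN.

MEM = 0xc7

prologue: push r2 -> mem[0x96]=0xc7, sp=0x96
prologue: push r3 -> mem[0x95]=0x6a, sp=0x95
body[0] add  r2, r2, #41 -> r2=0xf0
body[1] add  r4, r3, r4 -> r4=0x2f
body[2] add  r3, r0, r2 -> r3=0x2b
body[3] add  r4, r0, #43 -> r4=0x66
body[4] sub  r2, r2, #23 -> r2=0xd9
body[5] xor  r4, r0, r1 -> r4=0x34
epilogue: pop r3=0x6a, sp=0x96
epilogue: pop r2=0xc7, sp=0x97
prologue pushed ['r2', 'r3'] at ['0x96', '0x95']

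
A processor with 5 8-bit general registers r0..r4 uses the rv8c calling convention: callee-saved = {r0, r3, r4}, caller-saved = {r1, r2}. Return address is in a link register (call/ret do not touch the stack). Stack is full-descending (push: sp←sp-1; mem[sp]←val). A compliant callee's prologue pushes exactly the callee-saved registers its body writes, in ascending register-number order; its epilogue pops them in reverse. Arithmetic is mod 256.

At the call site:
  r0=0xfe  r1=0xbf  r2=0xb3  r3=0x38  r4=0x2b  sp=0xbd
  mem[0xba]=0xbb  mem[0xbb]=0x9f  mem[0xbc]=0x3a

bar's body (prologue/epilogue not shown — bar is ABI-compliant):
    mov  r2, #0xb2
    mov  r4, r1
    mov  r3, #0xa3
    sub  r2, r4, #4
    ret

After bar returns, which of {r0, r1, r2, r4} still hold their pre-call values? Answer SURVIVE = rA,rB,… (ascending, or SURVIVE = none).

prologue: push r3 -> mem[0xbc]=0x38, sp=0xbc
prologue: push r4 -> mem[0xbb]=0x2b, sp=0xbb
body[0] mov  r2, #0xb2 -> r2=0xb2
body[1] mov  r4, r1 -> r4=0xbf
body[2] mov  r3, #0xa3 -> r3=0xa3
body[3] sub  r2, r4, #4 -> r2=0xbb
epilogue: pop r4=0x2b, sp=0xbc
epilogue: pop r3=0x38, sp=0xbd
r0: callee-saved, written=False
r1: caller-saved, written=False
r2: caller-saved, written=True
r4: callee-saved, written=True

SURVIVE = r0,r1,r4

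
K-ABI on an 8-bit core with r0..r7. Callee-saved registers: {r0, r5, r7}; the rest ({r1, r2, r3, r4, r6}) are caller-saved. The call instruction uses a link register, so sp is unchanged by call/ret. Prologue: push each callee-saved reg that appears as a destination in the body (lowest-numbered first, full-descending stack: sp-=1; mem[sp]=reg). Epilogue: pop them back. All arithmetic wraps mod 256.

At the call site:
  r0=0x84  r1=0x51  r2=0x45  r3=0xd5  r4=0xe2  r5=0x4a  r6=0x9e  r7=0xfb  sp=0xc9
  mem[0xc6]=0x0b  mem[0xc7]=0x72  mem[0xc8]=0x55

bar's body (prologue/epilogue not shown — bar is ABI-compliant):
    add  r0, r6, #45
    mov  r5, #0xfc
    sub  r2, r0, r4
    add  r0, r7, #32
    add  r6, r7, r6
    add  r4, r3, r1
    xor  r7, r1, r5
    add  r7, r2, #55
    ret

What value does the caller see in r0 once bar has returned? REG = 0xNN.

prologue: push r0 -> mem[0xc8]=0x84, sp=0xc8
prologue: push r5 -> mem[0xc7]=0x4a, sp=0xc7
prologue: push r7 -> mem[0xc6]=0xfb, sp=0xc6
body[0] add  r0, r6, #45 -> r0=0xcb
body[1] mov  r5, #0xfc -> r5=0xfc
body[2] sub  r2, r0, r4 -> r2=0xe9
body[3] add  r0, r7, #32 -> r0=0x1b
body[4] add  r6, r7, r6 -> r6=0x99
body[5] add  r4, r3, r1 -> r4=0x26
body[6] xor  r7, r1, r5 -> r7=0xad
body[7] add  r7, r2, #55 -> r7=0x20
epilogue: pop r7=0xfb, sp=0xc7
epilogue: pop r5=0x4a, sp=0xc8
epilogue: pop r0=0x84, sp=0xc9
r0 is callee-saved -> restored

REG = 0x84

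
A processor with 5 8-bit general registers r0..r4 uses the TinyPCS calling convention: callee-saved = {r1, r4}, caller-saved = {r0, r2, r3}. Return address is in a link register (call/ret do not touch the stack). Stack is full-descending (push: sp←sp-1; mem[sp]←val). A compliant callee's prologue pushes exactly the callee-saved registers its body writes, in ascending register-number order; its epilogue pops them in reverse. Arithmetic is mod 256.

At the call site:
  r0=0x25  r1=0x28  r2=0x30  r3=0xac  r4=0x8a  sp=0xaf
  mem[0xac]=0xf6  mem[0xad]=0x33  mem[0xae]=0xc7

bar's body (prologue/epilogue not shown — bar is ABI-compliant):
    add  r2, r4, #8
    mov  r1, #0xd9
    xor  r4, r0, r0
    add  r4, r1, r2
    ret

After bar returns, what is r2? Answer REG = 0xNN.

prologue: push r1 -> mem[0xae]=0x28, sp=0xae
prologue: push r4 -> mem[0xad]=0x8a, sp=0xad
body[0] add  r2, r4, #8 -> r2=0x92
body[1] mov  r1, #0xd9 -> r1=0xd9
body[2] xor  r4, r0, r0 -> r4=0x00
body[3] add  r4, r1, r2 -> r4=0x6b
epilogue: pop r4=0x8a, sp=0xae
epilogue: pop r1=0x28, sp=0xaf
r2 is caller-saved -> body value

REG = 0x92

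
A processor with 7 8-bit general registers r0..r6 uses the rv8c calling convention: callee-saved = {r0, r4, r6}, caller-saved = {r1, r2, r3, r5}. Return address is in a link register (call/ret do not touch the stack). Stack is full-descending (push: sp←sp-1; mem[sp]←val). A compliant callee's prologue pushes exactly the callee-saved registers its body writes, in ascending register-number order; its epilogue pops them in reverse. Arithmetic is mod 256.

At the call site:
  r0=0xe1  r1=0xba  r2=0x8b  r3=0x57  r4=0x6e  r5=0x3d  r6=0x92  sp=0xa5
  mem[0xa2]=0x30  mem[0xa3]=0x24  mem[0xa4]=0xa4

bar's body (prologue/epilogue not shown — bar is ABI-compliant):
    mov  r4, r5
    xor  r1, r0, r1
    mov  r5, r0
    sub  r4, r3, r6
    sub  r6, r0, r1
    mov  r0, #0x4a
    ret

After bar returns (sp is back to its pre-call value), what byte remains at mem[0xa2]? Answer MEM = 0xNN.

prologue: push r0 → mem[0xa4]=0xe1, sp=0xa4
prologue: push r4 → mem[0xa3]=0x6e, sp=0xa3
prologue: push r6 → mem[0xa2]=0x92, sp=0xa2
body[0] mov  r4, r5 → r4=0x3d
body[1] xor  r1, r0, r1 → r1=0x5b
body[2] mov  r5, r0 → r5=0xe1
body[3] sub  r4, r3, r6 → r4=0xc5
body[4] sub  r6, r0, r1 → r6=0x86
body[5] mov  r0, #0x4a → r0=0x4a
epilogue: pop r6=0x92, sp=0xa3
epilogue: pop r4=0x6e, sp=0xa4
epilogue: pop r0=0xe1, sp=0xa5
prologue pushed ['r0', 'r4', 'r6'] at ['0xa4', '0xa3', '0xa2']

MEM = 0x92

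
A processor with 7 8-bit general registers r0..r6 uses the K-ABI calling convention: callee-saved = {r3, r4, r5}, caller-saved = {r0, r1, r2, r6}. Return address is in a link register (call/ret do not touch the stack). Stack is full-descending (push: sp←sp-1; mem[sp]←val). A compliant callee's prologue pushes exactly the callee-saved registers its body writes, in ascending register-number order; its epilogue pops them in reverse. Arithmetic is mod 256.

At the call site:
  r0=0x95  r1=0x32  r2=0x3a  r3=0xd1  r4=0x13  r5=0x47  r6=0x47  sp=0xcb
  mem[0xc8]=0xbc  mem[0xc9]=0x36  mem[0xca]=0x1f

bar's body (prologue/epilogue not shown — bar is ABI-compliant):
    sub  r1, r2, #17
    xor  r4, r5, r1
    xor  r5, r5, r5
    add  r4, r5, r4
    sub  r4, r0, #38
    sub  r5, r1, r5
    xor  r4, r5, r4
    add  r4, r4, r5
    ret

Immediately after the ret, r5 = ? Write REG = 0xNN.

prologue: push r4 → mem[0xca]=0x13, sp=0xca
prologue: push r5 → mem[0xc9]=0x47, sp=0xc9
body[0] sub  r1, r2, #17 → r1=0x29
body[1] xor  r4, r5, r1 → r4=0x6e
body[2] xor  r5, r5, r5 → r5=0x00
body[3] add  r4, r5, r4 → r4=0x6e
body[4] sub  r4, r0, #38 → r4=0x6f
body[5] sub  r5, r1, r5 → r5=0x29
body[6] xor  r4, r5, r4 → r4=0x46
body[7] add  r4, r4, r5 → r4=0x6f
epilogue: pop r5=0x47, sp=0xca
epilogue: pop r4=0x13, sp=0xcb
r5 is callee-saved → restored

REG = 0x47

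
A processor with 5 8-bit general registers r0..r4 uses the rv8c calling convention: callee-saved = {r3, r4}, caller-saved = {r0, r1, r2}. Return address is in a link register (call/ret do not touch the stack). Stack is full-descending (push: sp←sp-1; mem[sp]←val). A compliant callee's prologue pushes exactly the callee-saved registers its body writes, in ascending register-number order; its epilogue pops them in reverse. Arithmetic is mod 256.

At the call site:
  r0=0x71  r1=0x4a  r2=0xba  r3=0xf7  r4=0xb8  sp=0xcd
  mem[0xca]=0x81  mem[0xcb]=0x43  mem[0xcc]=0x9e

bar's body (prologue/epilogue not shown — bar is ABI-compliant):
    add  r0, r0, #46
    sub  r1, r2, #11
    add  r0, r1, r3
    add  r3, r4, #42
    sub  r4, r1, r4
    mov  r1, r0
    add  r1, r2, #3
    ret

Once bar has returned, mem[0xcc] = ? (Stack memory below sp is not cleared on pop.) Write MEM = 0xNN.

prologue: push r3 -> mem[0xcc]=0xf7, sp=0xcc
prologue: push r4 -> mem[0xcb]=0xb8, sp=0xcb
body[0] add  r0, r0, #46 -> r0=0x9f
body[1] sub  r1, r2, #11 -> r1=0xaf
body[2] add  r0, r1, r3 -> r0=0xa6
body[3] add  r3, r4, #42 -> r3=0xe2
body[4] sub  r4, r1, r4 -> r4=0xf7
body[5] mov  r1, r0 -> r1=0xa6
body[6] add  r1, r2, #3 -> r1=0xbd
epilogue: pop r4=0xb8, sp=0xcc
epilogue: pop r3=0xf7, sp=0xcd
prologue pushed ['r3', 'r4'] at ['0xcc', '0xcb']

MEM = 0xf7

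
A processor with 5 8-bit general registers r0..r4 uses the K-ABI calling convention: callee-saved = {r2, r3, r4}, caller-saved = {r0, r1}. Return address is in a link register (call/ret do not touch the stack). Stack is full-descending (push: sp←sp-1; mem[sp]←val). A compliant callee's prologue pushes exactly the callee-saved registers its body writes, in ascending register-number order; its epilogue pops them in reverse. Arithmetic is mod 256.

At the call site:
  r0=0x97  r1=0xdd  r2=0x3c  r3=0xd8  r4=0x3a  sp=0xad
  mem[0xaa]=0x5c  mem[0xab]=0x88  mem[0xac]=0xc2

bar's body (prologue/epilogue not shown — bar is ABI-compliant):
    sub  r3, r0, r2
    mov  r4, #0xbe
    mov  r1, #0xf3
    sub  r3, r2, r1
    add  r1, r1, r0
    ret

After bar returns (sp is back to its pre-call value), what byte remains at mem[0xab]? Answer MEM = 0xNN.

MEM = 0x3a

prologue: push r3 -> mem[0xac]=0xd8, sp=0xac
prologue: push r4 -> mem[0xab]=0x3a, sp=0xab
body[0] sub  r3, r0, r2 -> r3=0x5b
body[1] mov  r4, #0xbe -> r4=0xbe
body[2] mov  r1, #0xf3 -> r1=0xf3
body[3] sub  r3, r2, r1 -> r3=0x49
body[4] add  r1, r1, r0 -> r1=0x8a
epilogue: pop r4=0x3a, sp=0xac
epilogue: pop r3=0xd8, sp=0xad
prologue pushed ['r3', 'r4'] at ['0xac', '0xab']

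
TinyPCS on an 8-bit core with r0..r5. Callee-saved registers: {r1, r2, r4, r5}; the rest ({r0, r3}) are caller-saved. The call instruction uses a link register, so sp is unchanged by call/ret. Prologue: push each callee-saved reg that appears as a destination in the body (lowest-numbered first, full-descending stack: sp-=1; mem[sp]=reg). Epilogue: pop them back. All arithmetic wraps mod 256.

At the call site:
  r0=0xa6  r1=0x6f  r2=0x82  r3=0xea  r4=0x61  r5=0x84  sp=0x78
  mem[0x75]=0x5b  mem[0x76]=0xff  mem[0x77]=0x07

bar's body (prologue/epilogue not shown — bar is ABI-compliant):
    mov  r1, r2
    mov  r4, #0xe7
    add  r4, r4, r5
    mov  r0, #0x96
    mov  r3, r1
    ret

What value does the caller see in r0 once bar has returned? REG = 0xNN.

prologue: push r1 -> mem[0x77]=0x6f, sp=0x77
prologue: push r4 -> mem[0x76]=0x61, sp=0x76
body[0] mov  r1, r2 -> r1=0x82
body[1] mov  r4, #0xe7 -> r4=0xe7
body[2] add  r4, r4, r5 -> r4=0x6b
body[3] mov  r0, #0x96 -> r0=0x96
body[4] mov  r3, r1 -> r3=0x82
epilogue: pop r4=0x61, sp=0x77
epilogue: pop r1=0x6f, sp=0x78
r0 is caller-saved -> body value

REG = 0x96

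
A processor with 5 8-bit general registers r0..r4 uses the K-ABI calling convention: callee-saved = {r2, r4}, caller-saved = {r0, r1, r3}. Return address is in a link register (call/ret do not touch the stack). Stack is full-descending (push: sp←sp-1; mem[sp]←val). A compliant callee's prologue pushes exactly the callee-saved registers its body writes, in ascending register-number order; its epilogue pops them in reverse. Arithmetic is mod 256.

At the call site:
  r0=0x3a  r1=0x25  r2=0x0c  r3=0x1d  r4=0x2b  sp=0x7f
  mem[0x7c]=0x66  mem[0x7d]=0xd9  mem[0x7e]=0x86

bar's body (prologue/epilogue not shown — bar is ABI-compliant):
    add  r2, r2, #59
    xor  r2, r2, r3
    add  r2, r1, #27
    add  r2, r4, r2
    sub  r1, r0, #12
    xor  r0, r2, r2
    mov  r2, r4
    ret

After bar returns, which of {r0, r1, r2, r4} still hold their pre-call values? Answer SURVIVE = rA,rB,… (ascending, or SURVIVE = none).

prologue: push r2 -> mem[0x7e]=0x0c, sp=0x7e
body[0] add  r2, r2, #59 -> r2=0x47
body[1] xor  r2, r2, r3 -> r2=0x5a
body[2] add  r2, r1, #27 -> r2=0x40
body[3] add  r2, r4, r2 -> r2=0x6b
body[4] sub  r1, r0, #12 -> r1=0x2e
body[5] xor  r0, r2, r2 -> r0=0x00
body[6] mov  r2, r4 -> r2=0x2b
epilogue: pop r2=0x0c, sp=0x7f
r0: caller-saved, written=True
r1: caller-saved, written=True
r2: callee-saved, written=True
r4: callee-saved, written=False

SURVIVE = r2,r4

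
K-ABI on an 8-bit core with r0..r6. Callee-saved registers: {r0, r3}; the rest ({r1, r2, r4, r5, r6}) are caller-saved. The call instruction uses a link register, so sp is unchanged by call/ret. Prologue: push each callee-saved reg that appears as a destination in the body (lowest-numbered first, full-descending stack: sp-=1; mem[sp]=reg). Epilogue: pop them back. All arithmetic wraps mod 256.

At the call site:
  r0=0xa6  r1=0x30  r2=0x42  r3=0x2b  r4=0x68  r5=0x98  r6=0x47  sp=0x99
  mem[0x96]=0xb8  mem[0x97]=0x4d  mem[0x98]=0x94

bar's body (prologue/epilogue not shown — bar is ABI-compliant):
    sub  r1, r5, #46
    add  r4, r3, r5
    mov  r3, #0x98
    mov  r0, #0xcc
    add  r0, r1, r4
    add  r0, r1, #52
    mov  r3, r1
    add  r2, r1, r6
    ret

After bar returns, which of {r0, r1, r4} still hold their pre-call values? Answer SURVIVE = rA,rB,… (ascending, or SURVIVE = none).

SURVIVE = r0

prologue: push r0 → mem[0x98]=0xa6, sp=0x98
prologue: push r3 → mem[0x97]=0x2b, sp=0x97
body[0] sub  r1, r5, #46 → r1=0x6a
body[1] add  r4, r3, r5 → r4=0xc3
body[2] mov  r3, #0x98 → r3=0x98
body[3] mov  r0, #0xcc → r0=0xcc
body[4] add  r0, r1, r4 → r0=0x2d
body[5] add  r0, r1, #52 → r0=0x9e
body[6] mov  r3, r1 → r3=0x6a
body[7] add  r2, r1, r6 → r2=0xb1
epilogue: pop r3=0x2b, sp=0x98
epilogue: pop r0=0xa6, sp=0x99
r0: callee-saved, written=True
r1: caller-saved, written=True
r4: caller-saved, written=True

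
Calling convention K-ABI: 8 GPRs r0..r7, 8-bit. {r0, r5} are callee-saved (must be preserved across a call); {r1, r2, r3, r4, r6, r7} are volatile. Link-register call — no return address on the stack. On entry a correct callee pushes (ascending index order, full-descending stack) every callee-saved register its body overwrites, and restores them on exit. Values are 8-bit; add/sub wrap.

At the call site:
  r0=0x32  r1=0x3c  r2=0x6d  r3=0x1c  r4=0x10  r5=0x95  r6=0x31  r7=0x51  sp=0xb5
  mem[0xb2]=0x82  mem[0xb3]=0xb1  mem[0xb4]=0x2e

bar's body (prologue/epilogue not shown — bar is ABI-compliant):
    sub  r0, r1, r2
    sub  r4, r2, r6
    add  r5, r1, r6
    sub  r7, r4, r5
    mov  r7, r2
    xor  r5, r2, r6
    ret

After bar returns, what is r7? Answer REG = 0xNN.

REG = 0x6d

prologue: push r0 -> mem[0xb4]=0x32, sp=0xb4
prologue: push r5 -> mem[0xb3]=0x95, sp=0xb3
body[0] sub  r0, r1, r2 -> r0=0xcf
body[1] sub  r4, r2, r6 -> r4=0x3c
body[2] add  r5, r1, r6 -> r5=0x6d
body[3] sub  r7, r4, r5 -> r7=0xcf
body[4] mov  r7, r2 -> r7=0x6d
body[5] xor  r5, r2, r6 -> r5=0x5c
epilogue: pop r5=0x95, sp=0xb4
epilogue: pop r0=0x32, sp=0xb5
r7 is caller-saved -> body value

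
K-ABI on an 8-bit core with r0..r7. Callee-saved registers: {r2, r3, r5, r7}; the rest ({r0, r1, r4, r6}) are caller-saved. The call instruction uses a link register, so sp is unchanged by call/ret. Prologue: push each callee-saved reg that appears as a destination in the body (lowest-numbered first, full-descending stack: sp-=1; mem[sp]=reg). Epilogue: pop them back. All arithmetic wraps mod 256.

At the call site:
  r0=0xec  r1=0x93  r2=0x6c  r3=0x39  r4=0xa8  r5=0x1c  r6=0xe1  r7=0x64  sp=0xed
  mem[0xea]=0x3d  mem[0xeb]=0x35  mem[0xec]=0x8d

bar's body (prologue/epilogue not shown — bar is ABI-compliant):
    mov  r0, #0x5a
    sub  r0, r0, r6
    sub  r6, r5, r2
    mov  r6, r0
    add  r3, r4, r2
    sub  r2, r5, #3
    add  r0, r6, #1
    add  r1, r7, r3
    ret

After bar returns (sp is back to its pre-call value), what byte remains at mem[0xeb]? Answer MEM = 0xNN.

MEM = 0x39

prologue: push r2 → mem[0xec]=0x6c, sp=0xec
prologue: push r3 → mem[0xeb]=0x39, sp=0xeb
body[0] mov  r0, #0x5a → r0=0x5a
body[1] sub  r0, r0, r6 → r0=0x79
body[2] sub  r6, r5, r2 → r6=0xb0
body[3] mov  r6, r0 → r6=0x79
body[4] add  r3, r4, r2 → r3=0x14
body[5] sub  r2, r5, #3 → r2=0x19
body[6] add  r0, r6, #1 → r0=0x7a
body[7] add  r1, r7, r3 → r1=0x78
epilogue: pop r3=0x39, sp=0xec
epilogue: pop r2=0x6c, sp=0xed
prologue pushed ['r2', 'r3'] at ['0xec', '0xeb']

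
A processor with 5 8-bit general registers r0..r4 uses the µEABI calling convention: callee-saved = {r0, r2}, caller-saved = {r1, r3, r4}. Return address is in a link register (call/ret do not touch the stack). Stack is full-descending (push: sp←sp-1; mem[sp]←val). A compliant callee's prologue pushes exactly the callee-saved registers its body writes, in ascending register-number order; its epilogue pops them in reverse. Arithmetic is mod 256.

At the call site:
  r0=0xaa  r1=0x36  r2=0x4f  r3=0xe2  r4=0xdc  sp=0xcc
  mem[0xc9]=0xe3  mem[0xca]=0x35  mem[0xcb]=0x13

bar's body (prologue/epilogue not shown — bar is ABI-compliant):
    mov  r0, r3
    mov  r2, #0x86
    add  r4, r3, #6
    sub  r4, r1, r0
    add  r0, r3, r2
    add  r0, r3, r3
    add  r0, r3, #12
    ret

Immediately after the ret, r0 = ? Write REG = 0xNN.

REG = 0xaa

prologue: push r0 → mem[0xcb]=0xaa, sp=0xcb
prologue: push r2 → mem[0xca]=0x4f, sp=0xca
body[0] mov  r0, r3 → r0=0xe2
body[1] mov  r2, #0x86 → r2=0x86
body[2] add  r4, r3, #6 → r4=0xe8
body[3] sub  r4, r1, r0 → r4=0x54
body[4] add  r0, r3, r2 → r0=0x68
body[5] add  r0, r3, r3 → r0=0xc4
body[6] add  r0, r3, #12 → r0=0xee
epilogue: pop r2=0x4f, sp=0xcb
epilogue: pop r0=0xaa, sp=0xcc
r0 is callee-saved → restored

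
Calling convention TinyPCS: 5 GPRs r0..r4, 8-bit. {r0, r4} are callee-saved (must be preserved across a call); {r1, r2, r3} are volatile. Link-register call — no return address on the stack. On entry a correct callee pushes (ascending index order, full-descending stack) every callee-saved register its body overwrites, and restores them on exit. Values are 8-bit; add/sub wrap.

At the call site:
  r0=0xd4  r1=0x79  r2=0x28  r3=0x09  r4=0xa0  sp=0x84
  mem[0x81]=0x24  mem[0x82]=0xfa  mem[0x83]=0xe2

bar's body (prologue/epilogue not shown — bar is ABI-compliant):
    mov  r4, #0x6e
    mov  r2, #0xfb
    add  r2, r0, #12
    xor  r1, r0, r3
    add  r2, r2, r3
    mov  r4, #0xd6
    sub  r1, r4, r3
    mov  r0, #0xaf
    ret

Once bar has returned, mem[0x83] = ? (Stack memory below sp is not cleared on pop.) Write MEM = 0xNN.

prologue: push r0 -> mem[0x83]=0xd4, sp=0x83
prologue: push r4 -> mem[0x82]=0xa0, sp=0x82
body[0] mov  r4, #0x6e -> r4=0x6e
body[1] mov  r2, #0xfb -> r2=0xfb
body[2] add  r2, r0, #12 -> r2=0xe0
body[3] xor  r1, r0, r3 -> r1=0xdd
body[4] add  r2, r2, r3 -> r2=0xe9
body[5] mov  r4, #0xd6 -> r4=0xd6
body[6] sub  r1, r4, r3 -> r1=0xcd
body[7] mov  r0, #0xaf -> r0=0xaf
epilogue: pop r4=0xa0, sp=0x83
epilogue: pop r0=0xd4, sp=0x84
prologue pushed ['r0', 'r4'] at ['0x83', '0x82']

MEM = 0xd4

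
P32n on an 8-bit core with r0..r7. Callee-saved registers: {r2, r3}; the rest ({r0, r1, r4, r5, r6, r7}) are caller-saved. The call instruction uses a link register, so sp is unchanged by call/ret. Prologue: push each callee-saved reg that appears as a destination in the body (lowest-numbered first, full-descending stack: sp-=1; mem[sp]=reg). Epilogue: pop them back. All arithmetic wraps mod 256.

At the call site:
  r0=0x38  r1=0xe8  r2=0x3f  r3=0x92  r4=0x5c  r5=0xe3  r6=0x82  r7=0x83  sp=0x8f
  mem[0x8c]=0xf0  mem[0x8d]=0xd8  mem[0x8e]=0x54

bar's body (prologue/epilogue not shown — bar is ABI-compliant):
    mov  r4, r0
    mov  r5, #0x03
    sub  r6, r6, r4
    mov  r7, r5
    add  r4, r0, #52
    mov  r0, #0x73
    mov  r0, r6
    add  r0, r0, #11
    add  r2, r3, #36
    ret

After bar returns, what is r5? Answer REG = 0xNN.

REG = 0x03

prologue: push r2 -> mem[0x8e]=0x3f, sp=0x8e
body[0] mov  r4, r0 -> r4=0x38
body[1] mov  r5, #0x03 -> r5=0x03
body[2] sub  r6, r6, r4 -> r6=0x4a
body[3] mov  r7, r5 -> r7=0x03
body[4] add  r4, r0, #52 -> r4=0x6c
body[5] mov  r0, #0x73 -> r0=0x73
body[6] mov  r0, r6 -> r0=0x4a
body[7] add  r0, r0, #11 -> r0=0x55
body[8] add  r2, r3, #36 -> r2=0xb6
epilogue: pop r2=0x3f, sp=0x8f
r5 is caller-saved -> body value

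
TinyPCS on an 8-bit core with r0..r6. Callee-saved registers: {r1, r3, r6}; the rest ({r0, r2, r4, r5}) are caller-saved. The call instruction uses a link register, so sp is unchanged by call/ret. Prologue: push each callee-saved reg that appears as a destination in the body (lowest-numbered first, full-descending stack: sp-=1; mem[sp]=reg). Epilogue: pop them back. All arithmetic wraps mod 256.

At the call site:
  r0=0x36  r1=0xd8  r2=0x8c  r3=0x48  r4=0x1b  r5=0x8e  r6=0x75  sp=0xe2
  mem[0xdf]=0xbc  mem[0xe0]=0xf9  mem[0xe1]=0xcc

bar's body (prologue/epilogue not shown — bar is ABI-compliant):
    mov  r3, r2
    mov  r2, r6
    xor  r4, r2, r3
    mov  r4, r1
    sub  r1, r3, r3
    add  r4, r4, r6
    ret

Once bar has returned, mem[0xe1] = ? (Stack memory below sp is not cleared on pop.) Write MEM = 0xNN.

MEM = 0xd8

prologue: push r1 → mem[0xe1]=0xd8, sp=0xe1
prologue: push r3 → mem[0xe0]=0x48, sp=0xe0
body[0] mov  r3, r2 → r3=0x8c
body[1] mov  r2, r6 → r2=0x75
body[2] xor  r4, r2, r3 → r4=0xf9
body[3] mov  r4, r1 → r4=0xd8
body[4] sub  r1, r3, r3 → r1=0x00
body[5] add  r4, r4, r6 → r4=0x4d
epilogue: pop r3=0x48, sp=0xe1
epilogue: pop r1=0xd8, sp=0xe2
prologue pushed ['r1', 'r3'] at ['0xe1', '0xe0']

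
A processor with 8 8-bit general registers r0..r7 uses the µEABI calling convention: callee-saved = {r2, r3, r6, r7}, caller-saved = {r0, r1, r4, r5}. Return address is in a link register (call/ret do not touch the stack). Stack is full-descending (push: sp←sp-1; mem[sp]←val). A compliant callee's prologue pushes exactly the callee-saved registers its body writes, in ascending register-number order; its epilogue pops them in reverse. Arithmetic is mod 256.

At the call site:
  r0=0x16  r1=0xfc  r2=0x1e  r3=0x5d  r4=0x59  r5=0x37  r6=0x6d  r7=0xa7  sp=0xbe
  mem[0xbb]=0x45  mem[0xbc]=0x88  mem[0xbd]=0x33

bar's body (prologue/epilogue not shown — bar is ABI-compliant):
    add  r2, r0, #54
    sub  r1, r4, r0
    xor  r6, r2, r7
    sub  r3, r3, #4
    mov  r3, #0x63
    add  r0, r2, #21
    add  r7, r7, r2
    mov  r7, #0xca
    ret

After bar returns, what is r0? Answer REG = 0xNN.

prologue: push r2 → mem[0xbd]=0x1e, sp=0xbd
prologue: push r3 → mem[0xbc]=0x5d, sp=0xbc
prologue: push r6 → mem[0xbb]=0x6d, sp=0xbb
prologue: push r7 → mem[0xba]=0xa7, sp=0xba
body[0] add  r2, r0, #54 → r2=0x4c
body[1] sub  r1, r4, r0 → r1=0x43
body[2] xor  r6, r2, r7 → r6=0xeb
body[3] sub  r3, r3, #4 → r3=0x59
body[4] mov  r3, #0x63 → r3=0x63
body[5] add  r0, r2, #21 → r0=0x61
body[6] add  r7, r7, r2 → r7=0xf3
body[7] mov  r7, #0xca → r7=0xca
epilogue: pop r7=0xa7, sp=0xbb
epilogue: pop r6=0x6d, sp=0xbc
epilogue: pop r3=0x5d, sp=0xbd
epilogue: pop r2=0x1e, sp=0xbe
r0 is caller-saved → body value

REG = 0x61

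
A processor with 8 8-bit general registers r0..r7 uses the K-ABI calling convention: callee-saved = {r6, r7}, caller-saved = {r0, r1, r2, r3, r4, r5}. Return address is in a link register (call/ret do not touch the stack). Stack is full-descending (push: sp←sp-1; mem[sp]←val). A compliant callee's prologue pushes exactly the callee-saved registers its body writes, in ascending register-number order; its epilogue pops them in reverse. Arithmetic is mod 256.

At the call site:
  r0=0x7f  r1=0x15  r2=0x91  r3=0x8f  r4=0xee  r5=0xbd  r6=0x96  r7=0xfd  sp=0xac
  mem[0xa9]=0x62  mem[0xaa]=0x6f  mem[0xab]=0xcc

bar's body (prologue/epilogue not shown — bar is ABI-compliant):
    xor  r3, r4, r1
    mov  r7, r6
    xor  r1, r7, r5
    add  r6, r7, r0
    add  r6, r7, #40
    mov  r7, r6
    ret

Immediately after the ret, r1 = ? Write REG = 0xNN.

prologue: push r6 → mem[0xab]=0x96, sp=0xab
prologue: push r7 → mem[0xaa]=0xfd, sp=0xaa
body[0] xor  r3, r4, r1 → r3=0xfb
body[1] mov  r7, r6 → r7=0x96
body[2] xor  r1, r7, r5 → r1=0x2b
body[3] add  r6, r7, r0 → r6=0x15
body[4] add  r6, r7, #40 → r6=0xbe
body[5] mov  r7, r6 → r7=0xbe
epilogue: pop r7=0xfd, sp=0xab
epilogue: pop r6=0x96, sp=0xac
r1 is caller-saved → body value

REG = 0x2b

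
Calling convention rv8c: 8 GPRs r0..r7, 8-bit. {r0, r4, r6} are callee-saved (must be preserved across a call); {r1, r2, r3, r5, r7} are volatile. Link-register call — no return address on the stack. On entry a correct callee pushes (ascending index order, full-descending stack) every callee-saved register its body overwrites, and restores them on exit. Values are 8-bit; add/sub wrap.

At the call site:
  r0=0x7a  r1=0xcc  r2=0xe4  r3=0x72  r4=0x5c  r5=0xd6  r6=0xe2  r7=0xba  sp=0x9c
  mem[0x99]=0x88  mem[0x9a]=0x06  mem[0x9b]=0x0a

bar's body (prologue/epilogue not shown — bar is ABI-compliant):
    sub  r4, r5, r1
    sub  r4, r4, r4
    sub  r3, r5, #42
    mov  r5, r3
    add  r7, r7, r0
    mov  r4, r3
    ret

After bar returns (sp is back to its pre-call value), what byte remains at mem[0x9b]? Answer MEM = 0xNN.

prologue: push r4 → mem[0x9b]=0x5c, sp=0x9b
body[0] sub  r4, r5, r1 → r4=0x0a
body[1] sub  r4, r4, r4 → r4=0x00
body[2] sub  r3, r5, #42 → r3=0xac
body[3] mov  r5, r3 → r5=0xac
body[4] add  r7, r7, r0 → r7=0x34
body[5] mov  r4, r3 → r4=0xac
epilogue: pop r4=0x5c, sp=0x9c
prologue pushed ['r4'] at ['0x9b']

MEM = 0x5c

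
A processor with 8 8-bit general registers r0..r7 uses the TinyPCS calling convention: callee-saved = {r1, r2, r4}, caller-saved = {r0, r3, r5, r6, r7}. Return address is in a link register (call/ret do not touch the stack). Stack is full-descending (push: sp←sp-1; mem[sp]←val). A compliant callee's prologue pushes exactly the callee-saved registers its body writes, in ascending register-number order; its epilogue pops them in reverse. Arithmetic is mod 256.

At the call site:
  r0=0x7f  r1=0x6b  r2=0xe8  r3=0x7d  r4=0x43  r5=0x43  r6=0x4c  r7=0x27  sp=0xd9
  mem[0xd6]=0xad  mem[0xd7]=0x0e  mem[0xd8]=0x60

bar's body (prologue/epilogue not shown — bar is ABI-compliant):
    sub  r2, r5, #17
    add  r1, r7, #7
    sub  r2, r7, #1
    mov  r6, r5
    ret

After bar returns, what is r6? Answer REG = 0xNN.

REG = 0x43

prologue: push r1 -> mem[0xd8]=0x6b, sp=0xd8
prologue: push r2 -> mem[0xd7]=0xe8, sp=0xd7
body[0] sub  r2, r5, #17 -> r2=0x32
body[1] add  r1, r7, #7 -> r1=0x2e
body[2] sub  r2, r7, #1 -> r2=0x26
body[3] mov  r6, r5 -> r6=0x43
epilogue: pop r2=0xe8, sp=0xd8
epilogue: pop r1=0x6b, sp=0xd9
r6 is caller-saved -> body value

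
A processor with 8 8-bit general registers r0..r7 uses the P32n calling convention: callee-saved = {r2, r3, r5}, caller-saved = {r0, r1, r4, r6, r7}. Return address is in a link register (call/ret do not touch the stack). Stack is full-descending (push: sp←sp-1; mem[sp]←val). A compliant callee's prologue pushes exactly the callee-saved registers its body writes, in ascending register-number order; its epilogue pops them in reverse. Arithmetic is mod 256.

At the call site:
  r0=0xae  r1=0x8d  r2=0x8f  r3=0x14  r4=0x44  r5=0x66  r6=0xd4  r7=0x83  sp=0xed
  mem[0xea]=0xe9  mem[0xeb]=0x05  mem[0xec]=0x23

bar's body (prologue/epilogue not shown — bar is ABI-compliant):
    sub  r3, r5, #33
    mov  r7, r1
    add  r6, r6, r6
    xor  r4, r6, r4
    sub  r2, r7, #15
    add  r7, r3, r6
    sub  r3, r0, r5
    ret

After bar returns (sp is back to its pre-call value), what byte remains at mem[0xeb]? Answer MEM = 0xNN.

MEM = 0x14

prologue: push r2 -> mem[0xec]=0x8f, sp=0xec
prologue: push r3 -> mem[0xeb]=0x14, sp=0xeb
body[0] sub  r3, r5, #33 -> r3=0x45
body[1] mov  r7, r1 -> r7=0x8d
body[2] add  r6, r6, r6 -> r6=0xa8
body[3] xor  r4, r6, r4 -> r4=0xec
body[4] sub  r2, r7, #15 -> r2=0x7e
body[5] add  r7, r3, r6 -> r7=0xed
body[6] sub  r3, r0, r5 -> r3=0x48
epilogue: pop r3=0x14, sp=0xec
epilogue: pop r2=0x8f, sp=0xed
prologue pushed ['r2', 'r3'] at ['0xec', '0xeb']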